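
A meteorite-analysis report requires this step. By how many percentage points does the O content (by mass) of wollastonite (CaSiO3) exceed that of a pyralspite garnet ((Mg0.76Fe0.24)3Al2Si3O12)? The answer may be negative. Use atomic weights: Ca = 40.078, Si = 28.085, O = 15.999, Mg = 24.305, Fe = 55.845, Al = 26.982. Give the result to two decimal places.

M(CaSiO3) = 116.160 g/mol, so wt% O = 47.997/116.160 × 100 = 41.32%.
M((Mg0.76Fe0.24)3Al2Si3O12) = 425.831 g/mol, so wt% O = 191.988/425.831 × 100 = 45.09%.
41.32 − 45.09 = -3.77 pp.

-3.77 percentage points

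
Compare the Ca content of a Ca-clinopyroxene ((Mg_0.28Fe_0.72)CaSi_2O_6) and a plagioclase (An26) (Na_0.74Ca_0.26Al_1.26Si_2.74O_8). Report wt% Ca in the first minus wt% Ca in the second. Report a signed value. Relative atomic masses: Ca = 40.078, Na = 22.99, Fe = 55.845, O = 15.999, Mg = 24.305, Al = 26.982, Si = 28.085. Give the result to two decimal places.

M((Mg_0.28Fe_0.72)CaSi_2O_6) = 239.256 g/mol, so wt% Ca = 40.078/239.256 × 100 = 16.75%.
M(Na_0.74Ca_0.26Al_1.26Si_2.74O_8) = 266.375 g/mol, so wt% Ca = 10.420/266.375 × 100 = 3.91%.
16.75 − 3.91 = 12.84 pp.

12.84 percentage points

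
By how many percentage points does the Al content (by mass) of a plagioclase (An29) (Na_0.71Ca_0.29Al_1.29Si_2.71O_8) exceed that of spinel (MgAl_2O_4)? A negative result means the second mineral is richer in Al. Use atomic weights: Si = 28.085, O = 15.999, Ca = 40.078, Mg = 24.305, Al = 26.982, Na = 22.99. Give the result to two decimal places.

M(Na_0.71Ca_0.29Al_1.29Si_2.71O_8) = 266.855 g/mol, so wt% Al = 34.807/266.855 × 100 = 13.04%.
M(MgAl_2O_4) = 142.265 g/mol, so wt% Al = 53.964/142.265 × 100 = 37.93%.
13.04 − 37.93 = -24.89 pp.

-24.89 percentage points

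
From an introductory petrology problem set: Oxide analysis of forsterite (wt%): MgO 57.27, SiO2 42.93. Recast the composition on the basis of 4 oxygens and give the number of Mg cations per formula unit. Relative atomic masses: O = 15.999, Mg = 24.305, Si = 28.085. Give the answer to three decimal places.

1.994 Mg apfu

57.27 wt% MgO ÷ 40.304 g/mol = 1.42095 mol, giving 1.42095 Mg and 1.42095 O.
42.93 wt% SiO2 ÷ 60.083 g/mol = 0.71451 mol, giving 0.71451 Si and 1.42902 O.
Oxygen sums to 2.84997; scaling by 4/2.84997 = 1.40352 puts the formula on 4 O.
Mg: 1.42095 × 1.40352 = 1.994 atoms per formula unit.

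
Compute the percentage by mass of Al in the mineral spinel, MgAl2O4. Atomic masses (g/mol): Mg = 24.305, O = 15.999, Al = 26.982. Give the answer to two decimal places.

Formula mass = 1*24.305 + 2*26.982 + 4*15.999 = 142.265 g/mol, of which 53.964 g is Al.
So Al makes up 53.964/142.265 = 0.3793 of the mass, i.e. 37.93%.

37.93 weight percent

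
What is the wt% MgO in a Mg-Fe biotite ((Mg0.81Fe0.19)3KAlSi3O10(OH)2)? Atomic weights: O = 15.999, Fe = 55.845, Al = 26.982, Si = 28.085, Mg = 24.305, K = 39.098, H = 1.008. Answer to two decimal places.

22.50 wt%

Formula mass = 435.232 g/mol.
2.43 Mg → 2.4300 mol MgO per formula unit; M(MgO) = 40.304, so MgO mass = 97.939 g.
97.939/435.232 × 100 = 22.50 wt%.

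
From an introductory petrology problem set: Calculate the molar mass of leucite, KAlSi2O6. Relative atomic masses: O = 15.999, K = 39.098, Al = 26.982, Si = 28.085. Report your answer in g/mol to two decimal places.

M = 1×39.098 + 1×26.982 + 2×28.085 + 6×15.999

218.24 g/mol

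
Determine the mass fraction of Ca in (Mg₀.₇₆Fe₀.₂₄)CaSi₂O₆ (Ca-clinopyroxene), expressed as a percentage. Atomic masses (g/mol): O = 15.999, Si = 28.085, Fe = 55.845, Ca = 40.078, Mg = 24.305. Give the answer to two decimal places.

17.88 weight percent

Formula mass = 0.76×24.305 + 0.24×55.845 + 1×40.078 + 2×28.085 + 6×15.999 = 224.117 g/mol, of which 40.078 g is Ca.
So Ca makes up 40.078/224.117 = 0.1788 of the mass, i.e. 17.88%.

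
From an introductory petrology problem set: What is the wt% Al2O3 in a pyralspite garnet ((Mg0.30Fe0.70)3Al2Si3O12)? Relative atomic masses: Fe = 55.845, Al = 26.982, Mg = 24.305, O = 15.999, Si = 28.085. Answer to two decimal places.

Molar mass of (Mg0.30Fe0.70)3Al2Si3O12 = 0.90*24.305 + 2.10*55.845 + 2*26.982 + 3*28.085 + 12*15.999 = 469.356 g/mol.
Each formula unit contains 2 Al, equivalent to 2/2 = 1.0000 mol Al2O3.
M(Al2O3) = 2×26.982 + 3×15.999 = 101.961 g/mol.
Mass of Al2O3 per formula unit = 1.0000 × 101.961 = 101.961 g.
Al2O3 wt% = 101.961 / 469.356 × 100 = 21.72%.

21.72 wt%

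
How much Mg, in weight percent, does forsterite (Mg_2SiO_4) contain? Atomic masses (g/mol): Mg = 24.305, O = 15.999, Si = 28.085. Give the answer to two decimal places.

34.55 weight percent

M(Mg_2SiO_4) = 140.691 g/mol.
Mg contributes 2 × 24.305 = 48.610 g per mole.
48.610/140.691 = 0.3455 → 34.55%.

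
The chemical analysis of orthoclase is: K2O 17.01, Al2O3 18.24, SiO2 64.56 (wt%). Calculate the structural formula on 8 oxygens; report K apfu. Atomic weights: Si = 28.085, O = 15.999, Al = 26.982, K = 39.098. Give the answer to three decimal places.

1.008 K apfu

17.01 wt% K2O ÷ 94.195 g/mol = 0.18058 mol, giving 0.36116 K and 0.18058 O.
18.24 wt% Al2O3 ÷ 101.961 g/mol = 0.17889 mol, giving 0.35778 Al and 0.53667 O.
64.56 wt% SiO2 ÷ 60.083 g/mol = 1.07451 mol, giving 1.07451 Si and 2.14902 O.
Oxygen sums to 2.86627; scaling by 8/2.86627 = 2.79108 puts the formula on 8 O.
K: 0.36116 × 2.79108 = 1.008 atoms per formula unit.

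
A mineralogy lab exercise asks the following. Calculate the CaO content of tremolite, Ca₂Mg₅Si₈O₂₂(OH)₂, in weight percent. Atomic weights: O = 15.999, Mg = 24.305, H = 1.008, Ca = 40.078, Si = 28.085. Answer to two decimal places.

13.81 wt%

Formula mass = 812.353 g/mol.
2 Ca → 2.0000 mol CaO per formula unit; M(CaO) = 56.077, so CaO mass = 112.154 g.
112.154/812.353 × 100 = 13.81 wt%.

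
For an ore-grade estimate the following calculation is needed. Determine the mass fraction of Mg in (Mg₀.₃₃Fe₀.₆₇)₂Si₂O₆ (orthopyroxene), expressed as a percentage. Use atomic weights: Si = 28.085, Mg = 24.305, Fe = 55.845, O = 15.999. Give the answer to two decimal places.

6.60 weight percent

M((Mg₀.₃₃Fe₀.₆₇)₂Si₂O₆) = 243.038 g/mol.
Mg contributes 0.66 × 24.305 = 16.041 g per mole.
16.041/243.038 = 0.0660 → 6.60%.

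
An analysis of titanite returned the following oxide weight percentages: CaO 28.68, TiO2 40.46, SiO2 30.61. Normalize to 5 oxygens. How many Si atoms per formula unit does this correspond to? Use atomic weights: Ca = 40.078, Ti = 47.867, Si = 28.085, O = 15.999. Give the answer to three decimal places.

28.68 wt% CaO ÷ 56.077 g/mol = 0.51144 mol, giving 0.51144 Ca and 0.51144 O.
40.46 wt% TiO2 ÷ 79.865 g/mol = 0.50660 mol, giving 0.50660 Ti and 1.01320 O.
30.61 wt% SiO2 ÷ 60.083 g/mol = 0.50946 mol, giving 0.50946 Si and 1.01892 O.
Oxygen sums to 2.54356; scaling by 5/2.54356 = 1.96575 puts the formula on 5 O.
Si: 0.50946 × 1.96575 = 1.001 atoms per formula unit.

1.001 Si apfu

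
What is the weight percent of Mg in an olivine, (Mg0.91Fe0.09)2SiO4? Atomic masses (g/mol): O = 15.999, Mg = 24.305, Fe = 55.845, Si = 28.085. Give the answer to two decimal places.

Molar mass of (Mg0.91Fe0.09)2SiO4: 1.82·24.305 + 0.18·55.845 + 1·28.085 + 4·15.999 = 146.368 g/mol.
Mass of Mg per formula unit: 1.82 × 24.305 = 44.235 g.
Weight fraction Mg = 44.235 / 146.368 = 0.3022.

30.22 wt%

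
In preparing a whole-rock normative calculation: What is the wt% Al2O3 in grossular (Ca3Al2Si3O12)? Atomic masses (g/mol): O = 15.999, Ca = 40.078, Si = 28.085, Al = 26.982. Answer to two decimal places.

Molar mass of Ca3Al2Si3O12 = 3×40.078 + 2×26.982 + 3×28.085 + 12×15.999 = 450.441 g/mol.
Each formula unit contains 2 Al, equivalent to 2/2 = 1.0000 mol Al2O3.
M(Al2O3) = 2×26.982 + 3×15.999 = 101.961 g/mol.
Mass of Al2O3 per formula unit = 1.0000 × 101.961 = 101.961 g.
Al2O3 wt% = 101.961 / 450.441 × 100 = 22.64%.

22.64 wt%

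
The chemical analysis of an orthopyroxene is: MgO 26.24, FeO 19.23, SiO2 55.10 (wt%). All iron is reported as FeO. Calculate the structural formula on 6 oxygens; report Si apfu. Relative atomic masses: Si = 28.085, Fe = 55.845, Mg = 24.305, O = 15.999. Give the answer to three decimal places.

MgO: 26.24/40.304 = 0.65105 mol → 0.65105 mol Mg, 0.65105 mol O.
FeO: 19.23/71.844 = 0.26766 mol → 0.26766 mol Fe, 0.26766 mol O.
SiO2: 55.10/60.083 = 0.91706 mol → 0.91706 mol Si, 1.83412 mol O.
Total oxygen = 2.75283 mol. Normalization factor = 6/2.75283 = 2.17958.
Si per 6 O = 0.91706 × 2.17958 = 1.999.

1.999 Si apfu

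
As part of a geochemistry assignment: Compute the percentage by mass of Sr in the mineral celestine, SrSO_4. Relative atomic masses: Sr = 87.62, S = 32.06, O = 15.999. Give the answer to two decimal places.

Formula mass = 1*87.62 + 1*32.06 + 4*15.999 = 183.676 g/mol, of which 87.620 g is Sr.
So Sr makes up 87.620/183.676 = 0.4770 of the mass, i.e. 47.70%.

47.70 weight percent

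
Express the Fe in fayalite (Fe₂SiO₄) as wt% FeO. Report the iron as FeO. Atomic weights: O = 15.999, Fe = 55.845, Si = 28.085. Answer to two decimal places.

M(Fe₂SiO₄) = 203.771 g/mol; M(FeO) = 71.844 g/mol.
Moles FeO per formula unit = 2 Fe ÷ 1 = 2.0000.
FeO fraction = (2.0000 × 71.844) / 203.771 = 143.688/203.771 = 0.7051.

70.51 wt%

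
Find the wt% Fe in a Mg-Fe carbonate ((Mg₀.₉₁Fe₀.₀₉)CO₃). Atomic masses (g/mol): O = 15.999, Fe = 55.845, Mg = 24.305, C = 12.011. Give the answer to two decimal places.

5.77 weight percent

M((Mg₀.₉₁Fe₀.₀₉)CO₃) = 87.152 g/mol.
Fe contributes 0.09 × 55.845 = 5.026 g per mole.
5.026/87.152 = 0.0577 → 5.77%.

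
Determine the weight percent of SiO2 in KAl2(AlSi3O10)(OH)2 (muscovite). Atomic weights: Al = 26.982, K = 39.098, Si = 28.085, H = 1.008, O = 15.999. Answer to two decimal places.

Formula mass = 398.303 g/mol.
3 Si → 3.0000 mol SiO2 per formula unit; M(SiO2) = 60.083, so SiO2 mass = 180.249 g.
180.249/398.303 × 100 = 45.25 wt%.

45.25 wt%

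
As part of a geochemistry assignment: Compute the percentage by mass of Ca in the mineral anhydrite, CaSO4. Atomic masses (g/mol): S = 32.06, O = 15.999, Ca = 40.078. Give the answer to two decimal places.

M(CaSO4) = 136.134 g/mol.
Ca contributes 1 × 40.078 = 40.078 g per mole.
40.078/136.134 = 0.2944 → 29.44%.

29.44 weight percent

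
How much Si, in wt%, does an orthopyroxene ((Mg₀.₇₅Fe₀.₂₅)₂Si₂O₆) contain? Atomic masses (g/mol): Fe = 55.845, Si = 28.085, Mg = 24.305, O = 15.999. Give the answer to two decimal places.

25.94 wt%

Formula mass = 1.50×24.305 + 0.50×55.845 + 2×28.085 + 6×15.999 = 216.544 g/mol, of which 56.170 g is Si.
So Si makes up 56.170/216.544 = 0.2594 of the mass, i.e. 25.94%.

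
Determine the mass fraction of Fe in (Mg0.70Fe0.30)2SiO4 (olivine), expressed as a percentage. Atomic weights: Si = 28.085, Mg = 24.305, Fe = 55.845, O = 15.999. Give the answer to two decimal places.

Formula mass = 1.40×24.305 + 0.60×55.845 + 1×28.085 + 4×15.999 = 159.615 g/mol, of which 33.507 g is Fe.
So Fe makes up 33.507/159.615 = 0.2099 of the mass, i.e. 20.99%.

20.99 mass %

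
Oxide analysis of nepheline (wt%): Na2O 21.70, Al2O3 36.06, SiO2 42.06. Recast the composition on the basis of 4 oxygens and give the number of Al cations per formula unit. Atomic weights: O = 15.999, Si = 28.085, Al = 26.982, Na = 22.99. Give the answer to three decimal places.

1.006 Al apfu

21.70 wt% Na2O ÷ 61.979 g/mol = 0.35012 mol, giving 0.70024 Na and 0.35012 O.
36.06 wt% Al2O3 ÷ 101.961 g/mol = 0.35366 mol, giving 0.70732 Al and 1.06098 O.
42.06 wt% SiO2 ÷ 60.083 g/mol = 0.70003 mol, giving 0.70003 Si and 1.40006 O.
Oxygen sums to 2.81116; scaling by 4/2.81116 = 1.42290 puts the formula on 4 O.
Al: 0.70732 × 1.42290 = 1.006 atoms per formula unit.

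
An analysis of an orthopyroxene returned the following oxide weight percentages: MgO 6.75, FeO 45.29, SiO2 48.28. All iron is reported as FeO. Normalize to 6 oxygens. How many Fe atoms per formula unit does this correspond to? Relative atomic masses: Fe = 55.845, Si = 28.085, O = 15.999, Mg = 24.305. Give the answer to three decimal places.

6.75 wt% MgO ÷ 40.304 g/mol = 0.16748 mol, giving 0.16748 Mg and 0.16748 O.
45.29 wt% FeO ÷ 71.844 g/mol = 0.63039 mol, giving 0.63039 Fe and 0.63039 O.
48.28 wt% SiO2 ÷ 60.083 g/mol = 0.80356 mol, giving 0.80356 Si and 1.60712 O.
Oxygen sums to 2.40499; scaling by 6/2.40499 = 2.49481 puts the formula on 6 O.
Fe: 0.63039 × 2.49481 = 1.573 atoms per formula unit.

1.573 Fe apfu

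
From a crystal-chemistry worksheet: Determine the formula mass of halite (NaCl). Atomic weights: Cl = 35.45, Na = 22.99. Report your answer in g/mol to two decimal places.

58.44 g/mol

The formula mass is the sum 1*22.99 + 1*35.45.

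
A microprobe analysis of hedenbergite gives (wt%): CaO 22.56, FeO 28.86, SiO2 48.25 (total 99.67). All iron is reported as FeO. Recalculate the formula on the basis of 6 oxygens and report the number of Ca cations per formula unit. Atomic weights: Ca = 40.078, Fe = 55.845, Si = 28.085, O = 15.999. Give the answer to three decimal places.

1.002 Ca apfu

CaO: 22.56/56.077 = 0.40230 mol → 0.40230 mol Ca, 0.40230 mol O.
FeO: 28.86/71.844 = 0.40170 mol → 0.40170 mol Fe, 0.40170 mol O.
SiO2: 48.25/60.083 = 0.80306 mol → 0.80306 mol Si, 1.60612 mol O.
Total oxygen = 2.41012 mol. Normalization factor = 6/2.41012 = 2.48950.
Ca per 6 O = 0.40230 × 2.48950 = 1.002.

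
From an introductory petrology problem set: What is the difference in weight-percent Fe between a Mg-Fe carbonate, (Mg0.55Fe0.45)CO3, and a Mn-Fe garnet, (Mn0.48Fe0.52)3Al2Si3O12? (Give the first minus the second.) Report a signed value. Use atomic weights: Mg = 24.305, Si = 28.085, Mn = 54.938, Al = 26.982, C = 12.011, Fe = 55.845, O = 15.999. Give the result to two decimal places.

M((Mg0.55Fe0.45)CO3) = 98.506 g/mol, so wt% Fe = 25.130/98.506 × 100 = 25.51%.
M((Mn0.48Fe0.52)3Al2Si3O12) = 496.436 g/mol, so wt% Fe = 87.118/496.436 × 100 = 17.55%.
25.51 − 17.55 = 7.96 pp.

7.96 percentage points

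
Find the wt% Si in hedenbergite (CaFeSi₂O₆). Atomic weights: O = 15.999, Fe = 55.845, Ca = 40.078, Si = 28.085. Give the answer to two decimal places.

M(CaFeSi₂O₆) = 248.087 g/mol.
Si contributes 2 × 28.085 = 56.170 g per mole.
56.170/248.087 = 0.2264 → 22.64%.

22.64 wt%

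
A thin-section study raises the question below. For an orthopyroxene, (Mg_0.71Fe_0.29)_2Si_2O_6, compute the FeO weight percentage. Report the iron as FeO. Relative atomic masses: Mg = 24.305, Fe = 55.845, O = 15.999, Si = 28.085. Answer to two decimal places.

Molar mass of (Mg_0.71Fe_0.29)_2Si_2O_6 = 1.42×24.305 + 0.58×55.845 + 2×28.085 + 6×15.999 = 219.067 g/mol.
Each formula unit contains 0.58 Fe, equivalent to 0.58/1 = 0.5800 mol FeO.
M(FeO) = 1×55.845 + 1×15.999 = 71.844 g/mol.
Mass of FeO per formula unit = 0.5800 × 71.844 = 41.670 g.
FeO wt% = 41.670 / 219.067 × 100 = 19.02%.

19.02 wt%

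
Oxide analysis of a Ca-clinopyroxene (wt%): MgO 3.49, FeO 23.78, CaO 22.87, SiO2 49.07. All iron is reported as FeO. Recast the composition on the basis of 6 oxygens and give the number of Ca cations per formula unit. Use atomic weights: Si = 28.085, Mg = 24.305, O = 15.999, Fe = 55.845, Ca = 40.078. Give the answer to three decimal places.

0.995 Ca apfu

3.49 wt% MgO ÷ 40.304 g/mol = 0.08659 mol, giving 0.08659 Mg and 0.08659 O.
23.78 wt% FeO ÷ 71.844 g/mol = 0.33099 mol, giving 0.33099 Fe and 0.33099 O.
22.87 wt% CaO ÷ 56.077 g/mol = 0.40783 mol, giving 0.40783 Ca and 0.40783 O.
49.07 wt% SiO2 ÷ 60.083 g/mol = 0.81670 mol, giving 0.81670 Si and 1.63340 O.
Oxygen sums to 2.45881; scaling by 6/2.45881 = 2.44020 puts the formula on 6 O.
Ca: 0.40783 × 2.44020 = 0.995 atoms per formula unit.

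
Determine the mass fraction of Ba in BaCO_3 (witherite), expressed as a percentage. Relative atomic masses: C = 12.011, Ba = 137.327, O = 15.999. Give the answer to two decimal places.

69.59 mass %

M(BaCO_3) = 197.335 g/mol.
Ba contributes 1 × 137.327 = 137.327 g per mole.
137.327/197.335 = 0.6959 → 69.59%.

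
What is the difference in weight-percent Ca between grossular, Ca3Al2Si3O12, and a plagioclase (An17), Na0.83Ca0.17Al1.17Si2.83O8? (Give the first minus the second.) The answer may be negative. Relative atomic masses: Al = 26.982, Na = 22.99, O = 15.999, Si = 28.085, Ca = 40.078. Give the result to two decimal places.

24.12 percentage points

First mineral: 120.234 g Ca in 450.441 g formula = 26.69 wt% Ca.
Second mineral: 6.813 g Ca in 264.936 g formula = 2.57 wt% Ca.
26.69% − 2.57% gives a difference of 24.12 percentage points.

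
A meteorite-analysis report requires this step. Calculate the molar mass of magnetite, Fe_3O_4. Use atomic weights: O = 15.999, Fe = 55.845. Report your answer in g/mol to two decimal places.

231.53 g/mol

The formula mass is the sum 3·55.845 + 4·15.999.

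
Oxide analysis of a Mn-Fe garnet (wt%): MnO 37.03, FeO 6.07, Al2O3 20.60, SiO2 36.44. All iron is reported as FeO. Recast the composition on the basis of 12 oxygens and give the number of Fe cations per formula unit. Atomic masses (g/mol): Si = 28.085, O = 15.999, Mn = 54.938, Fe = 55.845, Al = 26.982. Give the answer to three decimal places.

0.418 Fe apfu

MnO (M=70.937): mol = 0.52201; Mn = 0.52201, O = 0.52201.
FeO (M=71.844): mol = 0.08449; Fe = 0.08449, O = 0.08449.
Al2O3 (M=101.961): mol = 0.20204; Al = 0.40408, O = 0.60612.
SiO2 (M=60.083): mol = 0.60649; Si = 0.60649, O = 1.21298.
ΣO = 2.42560; factor = 12/ΣO = 4.94723.
Fe apfu = 0.08449 × 4.94723 = 0.418.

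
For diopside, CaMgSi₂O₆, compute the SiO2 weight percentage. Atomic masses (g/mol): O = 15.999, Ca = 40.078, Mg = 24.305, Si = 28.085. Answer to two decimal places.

Formula mass = 216.547 g/mol.
2 Si → 2.0000 mol SiO2 per formula unit; M(SiO2) = 60.083, so SiO2 mass = 120.166 g.
120.166/216.547 × 100 = 55.49 wt%.

55.49 wt%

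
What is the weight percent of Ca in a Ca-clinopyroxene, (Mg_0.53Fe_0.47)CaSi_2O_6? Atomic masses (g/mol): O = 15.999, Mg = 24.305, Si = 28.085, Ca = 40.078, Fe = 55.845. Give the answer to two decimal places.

17.32 wt%

Molar mass of (Mg_0.53Fe_0.47)CaSi_2O_6: 0.53·24.305 + 0.47·55.845 + 1·40.078 + 2·28.085 + 6·15.999 = 231.371 g/mol.
Mass of Ca per formula unit: 1 × 40.078 = 40.078 g.
Weight fraction Ca = 40.078 / 231.371 = 0.1732.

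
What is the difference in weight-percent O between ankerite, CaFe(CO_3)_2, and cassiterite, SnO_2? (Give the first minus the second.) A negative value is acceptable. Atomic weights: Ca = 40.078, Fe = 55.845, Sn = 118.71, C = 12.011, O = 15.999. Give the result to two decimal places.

M(CaFe(CO_3)_2) = 215.939 g/mol, so wt% O = 95.994/215.939 × 100 = 44.45%.
M(SnO_2) = 150.708 g/mol, so wt% O = 31.998/150.708 × 100 = 21.23%.
44.45 − 21.23 = 23.22 pp.

23.22 percentage points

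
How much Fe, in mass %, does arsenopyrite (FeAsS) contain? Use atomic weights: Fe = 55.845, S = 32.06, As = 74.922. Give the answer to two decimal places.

34.30 mass %

Formula mass = 1·55.845 + 1·74.922 + 1·32.06 = 162.827 g/mol, of which 55.845 g is Fe.
So Fe makes up 55.845/162.827 = 0.3430 of the mass, i.e. 34.30%.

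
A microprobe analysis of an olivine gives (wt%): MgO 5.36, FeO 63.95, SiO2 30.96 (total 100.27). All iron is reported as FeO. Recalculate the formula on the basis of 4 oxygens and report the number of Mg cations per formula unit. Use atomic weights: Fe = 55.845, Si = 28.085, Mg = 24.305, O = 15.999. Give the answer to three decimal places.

MgO: 5.36/40.304 = 0.13299 mol → 0.13299 mol Mg, 0.13299 mol O.
FeO: 63.95/71.844 = 0.89012 mol → 0.89012 mol Fe, 0.89012 mol O.
SiO2: 30.96/60.083 = 0.51529 mol → 0.51529 mol Si, 1.03058 mol O.
Total oxygen = 2.05369 mol. Normalization factor = 4/2.05369 = 1.94771.
Mg per 4 O = 0.13299 × 1.94771 = 0.259.

0.259 Mg apfu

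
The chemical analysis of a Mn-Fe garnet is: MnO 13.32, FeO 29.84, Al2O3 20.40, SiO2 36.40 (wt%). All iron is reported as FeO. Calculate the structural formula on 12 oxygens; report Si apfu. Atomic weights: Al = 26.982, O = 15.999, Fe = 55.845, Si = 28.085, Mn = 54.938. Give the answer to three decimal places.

13.32 wt% MnO ÷ 70.937 g/mol = 0.18777 mol, giving 0.18777 Mn and 0.18777 O.
29.84 wt% FeO ÷ 71.844 g/mol = 0.41534 mol, giving 0.41534 Fe and 0.41534 O.
20.40 wt% Al2O3 ÷ 101.961 g/mol = 0.20008 mol, giving 0.40016 Al and 0.60024 O.
36.40 wt% SiO2 ÷ 60.083 g/mol = 0.60583 mol, giving 0.60583 Si and 1.21166 O.
Oxygen sums to 2.41501; scaling by 12/2.41501 = 4.96892 puts the formula on 12 O.
Si: 0.60583 × 4.96892 = 3.010 atoms per formula unit.

3.010 Si apfu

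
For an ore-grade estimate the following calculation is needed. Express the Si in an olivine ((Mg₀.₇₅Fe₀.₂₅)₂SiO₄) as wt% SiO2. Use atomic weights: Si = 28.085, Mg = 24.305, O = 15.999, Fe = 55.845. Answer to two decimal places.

38.40 wt%

Molar mass of (Mg₀.₇₅Fe₀.₂₅)₂SiO₄ = 1.50·24.305 + 0.50·55.845 + 1·28.085 + 4·15.999 = 156.461 g/mol.
Each formula unit contains 1 Si, equivalent to 1/1 = 1.0000 mol SiO2.
M(SiO2) = 1×28.085 + 2×15.999 = 60.083 g/mol.
Mass of SiO2 per formula unit = 1.0000 × 60.083 = 60.083 g.
SiO2 wt% = 60.083 / 156.461 × 100 = 38.40%.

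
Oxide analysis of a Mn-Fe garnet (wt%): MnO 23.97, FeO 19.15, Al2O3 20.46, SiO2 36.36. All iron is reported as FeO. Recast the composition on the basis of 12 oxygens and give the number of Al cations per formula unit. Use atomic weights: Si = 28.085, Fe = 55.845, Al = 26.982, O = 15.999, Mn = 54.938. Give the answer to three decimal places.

1.993 Al apfu

MnO: 23.97/70.937 = 0.33791 mol → 0.33791 mol Mn, 0.33791 mol O.
FeO: 19.15/71.844 = 0.26655 mol → 0.26655 mol Fe, 0.26655 mol O.
Al2O3: 20.46/101.961 = 0.20066 mol → 0.40132 mol Al, 0.60198 mol O.
SiO2: 36.36/60.083 = 0.60516 mol → 0.60516 mol Si, 1.21032 mol O.
Total oxygen = 2.41676 mol. Normalization factor = 12/2.41676 = 4.96533.
Al per 12 O = 0.40132 × 4.96533 = 1.993.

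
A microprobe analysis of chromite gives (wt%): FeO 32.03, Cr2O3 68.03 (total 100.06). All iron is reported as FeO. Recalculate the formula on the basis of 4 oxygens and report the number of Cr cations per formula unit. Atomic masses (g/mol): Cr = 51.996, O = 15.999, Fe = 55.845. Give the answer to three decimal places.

2.002 Cr apfu

FeO: 32.03/71.844 = 0.44583 mol → 0.44583 mol Fe, 0.44583 mol O.
Cr2O3: 68.03/151.989 = 0.44760 mol → 0.89520 mol Cr, 1.34280 mol O.
Total oxygen = 1.78863 mol. Normalization factor = 4/1.78863 = 2.23635.
Cr per 4 O = 0.89520 × 2.23635 = 2.002.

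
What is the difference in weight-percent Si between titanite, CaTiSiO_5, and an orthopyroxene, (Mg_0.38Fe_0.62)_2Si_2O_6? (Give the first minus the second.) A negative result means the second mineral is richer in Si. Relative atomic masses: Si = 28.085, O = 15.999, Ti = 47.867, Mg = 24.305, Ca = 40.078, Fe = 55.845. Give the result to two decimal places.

-9.09 percentage points

Si in CaTiSiO_5: molar mass 196.025 g/mol; 1×28.085 = 28.085 g → 14.33 wt%.
Si in (Mg_0.38Fe_0.62)_2Si_2O_6: molar mass 239.884 g/mol; 2×28.085 = 56.170 g → 23.42 wt%.
Difference = 14.33 − 23.42 = -9.09 percentage points.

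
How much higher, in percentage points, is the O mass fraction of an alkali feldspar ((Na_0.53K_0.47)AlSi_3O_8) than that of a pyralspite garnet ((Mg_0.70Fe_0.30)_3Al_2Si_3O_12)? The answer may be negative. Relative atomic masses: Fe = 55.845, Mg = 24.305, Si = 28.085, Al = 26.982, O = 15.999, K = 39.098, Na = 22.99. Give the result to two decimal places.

2.95 percentage points

O in (Na_0.53K_0.47)AlSi_3O_8: molar mass 269.790 g/mol; 8×15.999 = 127.992 g → 47.44 wt%.
O in (Mg_0.70Fe_0.30)_3Al_2Si_3O_12: molar mass 431.508 g/mol; 12×15.999 = 191.988 g → 44.49 wt%.
Difference = 47.44 − 44.49 = 2.95 percentage points.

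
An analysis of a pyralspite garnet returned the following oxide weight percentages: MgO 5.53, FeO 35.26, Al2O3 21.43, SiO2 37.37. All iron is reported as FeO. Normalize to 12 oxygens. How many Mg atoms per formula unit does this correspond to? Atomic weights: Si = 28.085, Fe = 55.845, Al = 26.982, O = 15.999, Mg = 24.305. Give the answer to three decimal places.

MgO: 5.53/40.304 = 0.13721 mol → 0.13721 mol Mg, 0.13721 mol O.
FeO: 35.26/71.844 = 0.49079 mol → 0.49079 mol Fe, 0.49079 mol O.
Al2O3: 21.43/101.961 = 0.21018 mol → 0.42036 mol Al, 0.63054 mol O.
SiO2: 37.37/60.083 = 0.62197 mol → 0.62197 mol Si, 1.24394 mol O.
Total oxygen = 2.50248 mol. Normalization factor = 12/2.50248 = 4.79524.
Mg per 12 O = 0.13721 × 4.79524 = 0.658.

0.658 Mg apfu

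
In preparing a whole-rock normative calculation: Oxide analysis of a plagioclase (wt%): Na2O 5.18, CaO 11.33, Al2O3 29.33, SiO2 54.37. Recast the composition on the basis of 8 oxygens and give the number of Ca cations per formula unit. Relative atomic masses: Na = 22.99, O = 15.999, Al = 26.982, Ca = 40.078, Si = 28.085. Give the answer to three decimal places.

5.18 wt% Na2O ÷ 61.979 g/mol = 0.08358 mol, giving 0.16716 Na and 0.08358 O.
11.33 wt% CaO ÷ 56.077 g/mol = 0.20204 mol, giving 0.20204 Ca and 0.20204 O.
29.33 wt% Al2O3 ÷ 101.961 g/mol = 0.28766 mol, giving 0.57532 Al and 0.86298 O.
54.37 wt% SiO2 ÷ 60.083 g/mol = 0.90491 mol, giving 0.90491 Si and 1.80982 O.
Oxygen sums to 2.95842; scaling by 8/2.95842 = 2.70415 puts the formula on 8 O.
Ca: 0.20204 × 2.70415 = 0.546 atoms per formula unit.

0.546 Ca apfu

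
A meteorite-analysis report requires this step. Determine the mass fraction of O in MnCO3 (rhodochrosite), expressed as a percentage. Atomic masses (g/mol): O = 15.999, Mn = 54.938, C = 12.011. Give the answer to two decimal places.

41.76 wt%

Molar mass of MnCO3: 1×54.938 + 1×12.011 + 3×15.999 = 114.946 g/mol.
Mass of O per formula unit: 3 × 15.999 = 47.997 g.
Weight fraction O = 47.997 / 114.946 = 0.4176.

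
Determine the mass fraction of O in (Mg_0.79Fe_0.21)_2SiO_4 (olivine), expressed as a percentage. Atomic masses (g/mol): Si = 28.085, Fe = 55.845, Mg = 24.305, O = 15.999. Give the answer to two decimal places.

M((Mg_0.79Fe_0.21)_2SiO_4) = 153.938 g/mol.
O contributes 4 × 15.999 = 63.996 g per mole.
63.996/153.938 = 0.4157 → 41.57%.

41.57 weight percent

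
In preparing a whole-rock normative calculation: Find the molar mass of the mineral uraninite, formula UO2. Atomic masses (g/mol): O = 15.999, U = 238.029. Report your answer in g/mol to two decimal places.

U: 1 × 238.029 = 238.0290
O: 2 × 15.999 = 31.9980
Summing the contributions gives the formula mass.

270.03 g/mol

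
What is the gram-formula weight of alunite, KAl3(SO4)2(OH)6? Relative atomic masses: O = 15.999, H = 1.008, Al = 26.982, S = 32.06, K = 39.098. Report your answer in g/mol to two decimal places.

414.20 g/mol

M = 1·39.098 + 3·26.982 + 2·32.06 + 14·15.999 + 6·1.008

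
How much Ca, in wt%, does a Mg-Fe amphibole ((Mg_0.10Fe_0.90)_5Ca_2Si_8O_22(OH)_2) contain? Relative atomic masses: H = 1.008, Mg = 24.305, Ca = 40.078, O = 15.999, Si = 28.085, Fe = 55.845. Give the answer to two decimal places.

Molar mass of (Mg_0.10Fe_0.90)_5Ca_2Si_8O_22(OH)_2: 0.50·24.305 + 4.50·55.845 + 2·40.078 + 8·28.085 + 24·15.999 + 2·1.008 = 954.283 g/mol.
Mass of Ca per formula unit: 2 × 40.078 = 80.156 g.
Weight fraction Ca = 80.156 / 954.283 = 0.0840.

8.40 wt%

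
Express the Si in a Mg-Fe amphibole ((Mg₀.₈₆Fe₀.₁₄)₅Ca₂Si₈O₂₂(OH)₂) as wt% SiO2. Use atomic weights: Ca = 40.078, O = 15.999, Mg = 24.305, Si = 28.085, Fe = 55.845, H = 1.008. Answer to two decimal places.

57.60 wt%

Molar mass of (Mg₀.₈₆Fe₀.₁₄)₅Ca₂Si₈O₂₂(OH)₂ = 4.30·24.305 + 0.70·55.845 + 2·40.078 + 8·28.085 + 24·15.999 + 2·1.008 = 834.431 g/mol.
Each formula unit contains 8 Si, equivalent to 8/1 = 8.0000 mol SiO2.
M(SiO2) = 1×28.085 + 2×15.999 = 60.083 g/mol.
Mass of SiO2 per formula unit = 8.0000 × 60.083 = 480.664 g.
SiO2 wt% = 480.664 / 834.431 × 100 = 57.60%.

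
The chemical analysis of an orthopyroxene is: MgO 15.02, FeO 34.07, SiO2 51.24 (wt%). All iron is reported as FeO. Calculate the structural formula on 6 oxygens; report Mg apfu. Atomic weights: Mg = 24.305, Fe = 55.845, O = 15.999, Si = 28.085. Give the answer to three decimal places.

MgO (M=40.304): mol = 0.37267; Mg = 0.37267, O = 0.37267.
FeO (M=71.844): mol = 0.47422; Fe = 0.47422, O = 0.47422.
SiO2 (M=60.083): mol = 0.85282; Si = 0.85282, O = 1.70564.
ΣO = 2.55253; factor = 6/ΣO = 2.35061.
Mg apfu = 0.37267 × 2.35061 = 0.876.

0.876 Mg apfu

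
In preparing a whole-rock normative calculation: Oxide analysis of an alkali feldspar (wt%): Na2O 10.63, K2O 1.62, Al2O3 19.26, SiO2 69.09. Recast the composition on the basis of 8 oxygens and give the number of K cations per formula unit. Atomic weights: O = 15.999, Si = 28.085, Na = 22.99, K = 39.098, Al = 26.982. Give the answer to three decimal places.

Na2O (M=61.979): mol = 0.17151; Na = 0.34302, O = 0.17151.
K2O (M=94.195): mol = 0.01720; K = 0.03440, O = 0.01720.
Al2O3 (M=101.961): mol = 0.18890; Al = 0.37780, O = 0.56670.
SiO2 (M=60.083): mol = 1.14991; Si = 1.14991, O = 2.29982.
ΣO = 3.05523; factor = 8/ΣO = 2.61846.
K apfu = 0.03440 × 2.61846 = 0.090.

0.090 K apfu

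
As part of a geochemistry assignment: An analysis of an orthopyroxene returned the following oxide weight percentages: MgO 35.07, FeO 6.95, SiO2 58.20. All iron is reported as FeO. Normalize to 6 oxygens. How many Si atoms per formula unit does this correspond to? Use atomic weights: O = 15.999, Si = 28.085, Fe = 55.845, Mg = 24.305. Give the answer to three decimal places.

35.07 wt% MgO ÷ 40.304 g/mol = 0.87014 mol, giving 0.87014 Mg and 0.87014 O.
6.95 wt% FeO ÷ 71.844 g/mol = 0.09674 mol, giving 0.09674 Fe and 0.09674 O.
58.20 wt% SiO2 ÷ 60.083 g/mol = 0.96866 mol, giving 0.96866 Si and 1.93732 O.
Oxygen sums to 2.90420; scaling by 6/2.90420 = 2.06597 puts the formula on 6 O.
Si: 0.96866 × 2.06597 = 2.001 atoms per formula unit.

2.001 Si apfu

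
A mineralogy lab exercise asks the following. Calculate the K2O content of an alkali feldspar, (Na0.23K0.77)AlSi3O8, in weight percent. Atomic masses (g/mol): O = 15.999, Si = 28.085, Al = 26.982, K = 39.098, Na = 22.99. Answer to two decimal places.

13.21 wt%

M((Na0.23K0.77)AlSi3O8) = 274.622 g/mol; M(K2O) = 94.195 g/mol.
Moles K2O per formula unit = 0.77 K ÷ 2 = 0.3850.
K2O fraction = (0.3850 × 94.195) / 274.622 = 36.265/274.622 = 0.1321.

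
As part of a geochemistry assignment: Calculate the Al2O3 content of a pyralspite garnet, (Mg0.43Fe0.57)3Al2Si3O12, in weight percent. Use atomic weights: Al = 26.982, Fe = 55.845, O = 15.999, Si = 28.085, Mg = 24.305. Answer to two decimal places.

M((Mg0.43Fe0.57)3Al2Si3O12) = 457.055 g/mol; M(Al2O3) = 101.961 g/mol.
Moles Al2O3 per formula unit = 2 Al ÷ 2 = 1.0000.
Al2O3 fraction = (1.0000 × 101.961) / 457.055 = 101.961/457.055 = 0.2231.

22.31 wt%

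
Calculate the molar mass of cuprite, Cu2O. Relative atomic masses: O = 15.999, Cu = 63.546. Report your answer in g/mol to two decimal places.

The formula mass is the sum 2(63.546) + 1(15.999).

143.09 g/mol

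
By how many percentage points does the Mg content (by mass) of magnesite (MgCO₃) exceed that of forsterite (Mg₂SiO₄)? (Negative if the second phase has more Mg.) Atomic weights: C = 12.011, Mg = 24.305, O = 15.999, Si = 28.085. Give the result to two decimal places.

Mg in MgCO₃: molar mass 84.313 g/mol; 1×24.305 = 24.305 g → 28.83 wt%.
Mg in Mg₂SiO₄: molar mass 140.691 g/mol; 2×24.305 = 48.610 g → 34.55 wt%.
Difference = 28.83 − 34.55 = -5.72 percentage points.

-5.72 percentage points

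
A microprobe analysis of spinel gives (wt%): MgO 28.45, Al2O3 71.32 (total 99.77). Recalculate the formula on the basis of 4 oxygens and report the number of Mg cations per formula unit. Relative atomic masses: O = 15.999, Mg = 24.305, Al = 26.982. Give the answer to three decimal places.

1.007 Mg apfu

MgO: 28.45/40.304 = 0.70589 mol → 0.70589 mol Mg, 0.70589 mol O.
Al2O3: 71.32/101.961 = 0.69948 mol → 1.39896 mol Al, 2.09844 mol O.
Total oxygen = 2.80433 mol. Normalization factor = 4/2.80433 = 1.42637.
Mg per 4 O = 0.70589 × 1.42637 = 1.007.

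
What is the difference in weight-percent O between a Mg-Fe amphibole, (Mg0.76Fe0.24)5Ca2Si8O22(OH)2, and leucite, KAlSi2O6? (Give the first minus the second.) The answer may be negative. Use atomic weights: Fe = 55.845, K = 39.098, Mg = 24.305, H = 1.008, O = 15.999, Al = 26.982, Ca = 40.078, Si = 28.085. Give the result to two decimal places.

1.18 percentage points

First mineral: 383.976 g O in 850.201 g formula = 45.16 wt% O.
Second mineral: 95.994 g O in 218.244 g formula = 43.98 wt% O.
45.16% − 43.98% gives a difference of 1.18 percentage points.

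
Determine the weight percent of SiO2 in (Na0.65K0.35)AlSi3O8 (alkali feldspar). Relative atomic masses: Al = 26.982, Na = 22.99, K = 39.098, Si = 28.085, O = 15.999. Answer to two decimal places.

67.29 wt%

Formula mass = 267.857 g/mol.
3 Si → 3.0000 mol SiO2 per formula unit; M(SiO2) = 60.083, so SiO2 mass = 180.249 g.
180.249/267.857 × 100 = 67.29 wt%.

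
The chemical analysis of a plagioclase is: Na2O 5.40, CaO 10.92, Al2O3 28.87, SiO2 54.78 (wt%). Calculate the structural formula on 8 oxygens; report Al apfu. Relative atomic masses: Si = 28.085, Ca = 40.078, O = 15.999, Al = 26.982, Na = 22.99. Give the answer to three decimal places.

5.40 wt% Na2O ÷ 61.979 g/mol = 0.08713 mol, giving 0.17426 Na and 0.08713 O.
10.92 wt% CaO ÷ 56.077 g/mol = 0.19473 mol, giving 0.19473 Ca and 0.19473 O.
28.87 wt% Al2O3 ÷ 101.961 g/mol = 0.28315 mol, giving 0.56630 Al and 0.84945 O.
54.78 wt% SiO2 ÷ 60.083 g/mol = 0.91174 mol, giving 0.91174 Si and 1.82348 O.
Oxygen sums to 2.95479; scaling by 8/2.95479 = 2.70747 puts the formula on 8 O.
Al: 0.56630 × 2.70747 = 1.533 atoms per formula unit.

1.533 Al apfu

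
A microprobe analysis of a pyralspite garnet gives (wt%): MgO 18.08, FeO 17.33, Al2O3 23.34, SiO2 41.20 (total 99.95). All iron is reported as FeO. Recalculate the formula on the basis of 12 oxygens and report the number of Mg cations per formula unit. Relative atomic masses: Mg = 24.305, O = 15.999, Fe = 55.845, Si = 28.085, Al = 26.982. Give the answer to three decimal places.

1.959 Mg apfu

18.08 wt% MgO ÷ 40.304 g/mol = 0.44859 mol, giving 0.44859 Mg and 0.44859 O.
17.33 wt% FeO ÷ 71.844 g/mol = 0.24122 mol, giving 0.24122 Fe and 0.24122 O.
23.34 wt% Al2O3 ÷ 101.961 g/mol = 0.22891 mol, giving 0.45782 Al and 0.68673 O.
41.20 wt% SiO2 ÷ 60.083 g/mol = 0.68572 mol, giving 0.68572 Si and 1.37144 O.
Oxygen sums to 2.74798; scaling by 12/2.74798 = 4.36684 puts the formula on 12 O.
Mg: 0.44859 × 4.36684 = 1.959 atoms per formula unit.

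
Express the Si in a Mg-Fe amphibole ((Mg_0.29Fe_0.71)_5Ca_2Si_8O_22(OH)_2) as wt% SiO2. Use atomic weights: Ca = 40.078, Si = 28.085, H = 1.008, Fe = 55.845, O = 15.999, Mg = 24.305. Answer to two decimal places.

52.00 wt%

M((Mg_0.29Fe_0.71)_5Ca_2Si_8O_22(OH)_2) = 924.320 g/mol; M(SiO2) = 60.083 g/mol.
Moles SiO2 per formula unit = 8 Si ÷ 1 = 8.0000.
SiO2 fraction = (8.0000 × 60.083) / 924.320 = 480.664/924.320 = 0.5200.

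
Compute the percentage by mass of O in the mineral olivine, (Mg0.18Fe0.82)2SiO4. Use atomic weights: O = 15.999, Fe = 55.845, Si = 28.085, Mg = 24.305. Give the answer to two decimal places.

Molar mass of (Mg0.18Fe0.82)2SiO4: 0.36·24.305 + 1.64·55.845 + 1·28.085 + 4·15.999 = 192.417 g/mol.
Mass of O per formula unit: 4 × 15.999 = 63.996 g.
Weight fraction O = 63.996 / 192.417 = 0.3326.

33.26 weight percent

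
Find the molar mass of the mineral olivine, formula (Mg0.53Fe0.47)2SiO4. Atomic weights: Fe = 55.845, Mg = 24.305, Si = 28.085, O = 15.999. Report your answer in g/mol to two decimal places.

Mg: 1.06 × 24.305 = 25.7633
Fe: 0.94 × 55.845 = 52.4943
Si: 1 × 28.085 = 28.0850
O: 4 × 15.999 = 63.9960
Summing the contributions gives the formula mass.

170.34 g/mol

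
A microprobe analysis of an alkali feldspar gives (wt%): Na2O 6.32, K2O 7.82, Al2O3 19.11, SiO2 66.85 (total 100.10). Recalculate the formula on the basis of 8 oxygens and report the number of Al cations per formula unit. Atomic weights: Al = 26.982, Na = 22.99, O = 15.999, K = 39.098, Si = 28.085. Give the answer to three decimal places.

1.009 Al apfu

6.32 wt% Na2O ÷ 61.979 g/mol = 0.10197 mol, giving 0.20394 Na and 0.10197 O.
7.82 wt% K2O ÷ 94.195 g/mol = 0.08302 mol, giving 0.16604 K and 0.08302 O.
19.11 wt% Al2O3 ÷ 101.961 g/mol = 0.18742 mol, giving 0.37484 Al and 0.56226 O.
66.85 wt% SiO2 ÷ 60.083 g/mol = 1.11263 mol, giving 1.11263 Si and 2.22526 O.
Oxygen sums to 2.97251; scaling by 8/2.97251 = 2.69133 puts the formula on 8 O.
Al: 0.37484 × 2.69133 = 1.009 atoms per formula unit.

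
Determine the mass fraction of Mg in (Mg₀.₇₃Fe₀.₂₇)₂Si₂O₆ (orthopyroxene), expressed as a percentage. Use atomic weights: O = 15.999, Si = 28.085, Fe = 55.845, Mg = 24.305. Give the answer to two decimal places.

Molar mass of (Mg₀.₇₃Fe₀.₂₇)₂Si₂O₆: 1.46×24.305 + 0.54×55.845 + 2×28.085 + 6×15.999 = 217.806 g/mol.
Mass of Mg per formula unit: 1.46 × 24.305 = 35.485 g.
Weight fraction Mg = 35.485 / 217.806 = 0.1629.

16.29 mass %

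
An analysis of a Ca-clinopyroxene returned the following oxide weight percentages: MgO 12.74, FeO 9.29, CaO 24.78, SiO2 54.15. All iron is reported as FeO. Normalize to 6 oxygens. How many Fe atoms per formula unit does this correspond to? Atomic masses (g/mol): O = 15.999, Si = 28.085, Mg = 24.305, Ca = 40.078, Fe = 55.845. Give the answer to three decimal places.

MgO (M=40.304): mol = 0.31610; Mg = 0.31610, O = 0.31610.
FeO (M=71.844): mol = 0.12931; Fe = 0.12931, O = 0.12931.
CaO (M=56.077): mol = 0.44189; Ca = 0.44189, O = 0.44189.
SiO2 (M=60.083): mol = 0.90125; Si = 0.90125, O = 1.80250.
ΣO = 2.68980; factor = 6/ΣO = 2.23065.
Fe apfu = 0.12931 × 2.23065 = 0.288.

0.288 Fe apfu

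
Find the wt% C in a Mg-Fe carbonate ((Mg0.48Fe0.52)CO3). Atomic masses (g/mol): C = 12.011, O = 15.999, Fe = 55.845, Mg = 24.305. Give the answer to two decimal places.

Molar mass of (Mg0.48Fe0.52)CO3: 0.48×24.305 + 0.52×55.845 + 1×12.011 + 3×15.999 = 100.714 g/mol.
Mass of C per formula unit: 1 × 12.011 = 12.011 g.
Weight fraction C = 12.011 / 100.714 = 0.1193.

11.93 wt%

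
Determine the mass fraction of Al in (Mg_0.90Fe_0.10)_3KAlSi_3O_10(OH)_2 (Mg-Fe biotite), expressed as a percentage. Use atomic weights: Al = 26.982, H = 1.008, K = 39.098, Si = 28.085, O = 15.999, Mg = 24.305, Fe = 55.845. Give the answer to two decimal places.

6.32 mass %

Molar mass of (Mg_0.90Fe_0.10)_3KAlSi_3O_10(OH)_2: 2.70*24.305 + 0.30*55.845 + 1*39.098 + 1*26.982 + 3*28.085 + 12*15.999 + 2*1.008 = 426.716 g/mol.
Mass of Al per formula unit: 1 × 26.982 = 26.982 g.
Weight fraction Al = 26.982 / 426.716 = 0.0632.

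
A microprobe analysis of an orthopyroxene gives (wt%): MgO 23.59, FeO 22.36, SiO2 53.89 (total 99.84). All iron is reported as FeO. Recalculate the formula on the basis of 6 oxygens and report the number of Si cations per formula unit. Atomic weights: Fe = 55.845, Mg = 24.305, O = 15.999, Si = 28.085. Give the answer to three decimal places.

23.59 wt% MgO ÷ 40.304 g/mol = 0.58530 mol, giving 0.58530 Mg and 0.58530 O.
22.36 wt% FeO ÷ 71.844 g/mol = 0.31123 mol, giving 0.31123 Fe and 0.31123 O.
53.89 wt% SiO2 ÷ 60.083 g/mol = 0.89693 mol, giving 0.89693 Si and 1.79386 O.
Oxygen sums to 2.69039; scaling by 6/2.69039 = 2.23016 puts the formula on 6 O.
Si: 0.89693 × 2.23016 = 2.000 atoms per formula unit.

2.000 Si apfu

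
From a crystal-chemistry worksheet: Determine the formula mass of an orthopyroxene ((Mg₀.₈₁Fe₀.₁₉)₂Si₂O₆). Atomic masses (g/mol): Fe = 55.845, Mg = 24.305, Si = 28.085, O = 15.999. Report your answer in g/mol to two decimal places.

Mg: 1.62 × 24.305 = 39.3741
Fe: 0.38 × 55.845 = 21.2211
Si: 2 × 28.085 = 56.1700
O: 6 × 15.999 = 95.9940
Summing the contributions gives the formula mass.

212.76 g/mol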